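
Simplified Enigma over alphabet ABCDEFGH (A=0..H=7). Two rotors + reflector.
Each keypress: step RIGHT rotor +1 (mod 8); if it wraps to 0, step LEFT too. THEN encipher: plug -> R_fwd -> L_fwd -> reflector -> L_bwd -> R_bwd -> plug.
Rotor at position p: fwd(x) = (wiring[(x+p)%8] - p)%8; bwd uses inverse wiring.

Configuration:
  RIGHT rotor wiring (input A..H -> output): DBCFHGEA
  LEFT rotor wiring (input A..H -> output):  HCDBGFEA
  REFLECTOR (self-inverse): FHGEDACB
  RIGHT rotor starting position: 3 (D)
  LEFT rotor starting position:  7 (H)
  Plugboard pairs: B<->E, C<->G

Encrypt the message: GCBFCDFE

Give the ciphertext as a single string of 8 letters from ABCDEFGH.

Char 1 ('G'): step: R->4, L=7; G->plug->C->R->A->L->B->refl->H->L'->F->R'->F->plug->F
Char 2 ('C'): step: R->5, L=7; C->plug->G->R->A->L->B->refl->H->L'->F->R'->F->plug->F
Char 3 ('B'): step: R->6, L=7; B->plug->E->R->E->L->C->refl->G->L'->G->R'->A->plug->A
Char 4 ('F'): step: R->7, L=7; F->plug->F->R->A->L->B->refl->H->L'->F->R'->H->plug->H
Char 5 ('C'): step: R->0, L->0 (L advanced); C->plug->G->R->E->L->G->refl->C->L'->B->R'->B->plug->E
Char 6 ('D'): step: R->1, L=0; D->plug->D->R->G->L->E->refl->D->L'->C->R'->H->plug->H
Char 7 ('F'): step: R->2, L=0; F->plug->F->R->G->L->E->refl->D->L'->C->R'->E->plug->B
Char 8 ('E'): step: R->3, L=0; E->plug->B->R->E->L->G->refl->C->L'->B->R'->D->plug->D

Answer: FFAHEHBD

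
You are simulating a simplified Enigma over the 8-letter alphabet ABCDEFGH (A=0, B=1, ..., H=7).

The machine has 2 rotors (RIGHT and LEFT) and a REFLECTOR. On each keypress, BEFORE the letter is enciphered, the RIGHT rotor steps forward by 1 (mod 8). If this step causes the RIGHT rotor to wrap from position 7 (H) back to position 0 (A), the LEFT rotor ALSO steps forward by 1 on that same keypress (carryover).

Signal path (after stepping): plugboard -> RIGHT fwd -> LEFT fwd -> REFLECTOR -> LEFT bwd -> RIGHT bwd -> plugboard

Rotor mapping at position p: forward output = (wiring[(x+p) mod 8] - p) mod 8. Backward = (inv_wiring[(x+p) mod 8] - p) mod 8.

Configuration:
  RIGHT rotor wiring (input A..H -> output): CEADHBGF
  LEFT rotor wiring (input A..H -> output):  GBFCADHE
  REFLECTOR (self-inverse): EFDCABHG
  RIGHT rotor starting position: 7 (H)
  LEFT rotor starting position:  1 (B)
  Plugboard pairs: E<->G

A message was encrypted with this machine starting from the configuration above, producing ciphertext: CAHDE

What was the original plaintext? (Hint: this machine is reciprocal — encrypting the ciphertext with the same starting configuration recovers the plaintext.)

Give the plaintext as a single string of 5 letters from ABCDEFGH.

Answer: HEDBA

Derivation:
Char 1 ('C'): step: R->0, L->2 (L advanced); C->plug->C->R->A->L->D->refl->C->L'->F->R'->H->plug->H
Char 2 ('A'): step: R->1, L=2; A->plug->A->R->D->L->B->refl->F->L'->E->R'->G->plug->E
Char 3 ('H'): step: R->2, L=2; H->plug->H->R->C->L->G->refl->H->L'->H->R'->D->plug->D
Char 4 ('D'): step: R->3, L=2; D->plug->D->R->D->L->B->refl->F->L'->E->R'->B->plug->B
Char 5 ('E'): step: R->4, L=2; E->plug->G->R->E->L->F->refl->B->L'->D->R'->A->plug->A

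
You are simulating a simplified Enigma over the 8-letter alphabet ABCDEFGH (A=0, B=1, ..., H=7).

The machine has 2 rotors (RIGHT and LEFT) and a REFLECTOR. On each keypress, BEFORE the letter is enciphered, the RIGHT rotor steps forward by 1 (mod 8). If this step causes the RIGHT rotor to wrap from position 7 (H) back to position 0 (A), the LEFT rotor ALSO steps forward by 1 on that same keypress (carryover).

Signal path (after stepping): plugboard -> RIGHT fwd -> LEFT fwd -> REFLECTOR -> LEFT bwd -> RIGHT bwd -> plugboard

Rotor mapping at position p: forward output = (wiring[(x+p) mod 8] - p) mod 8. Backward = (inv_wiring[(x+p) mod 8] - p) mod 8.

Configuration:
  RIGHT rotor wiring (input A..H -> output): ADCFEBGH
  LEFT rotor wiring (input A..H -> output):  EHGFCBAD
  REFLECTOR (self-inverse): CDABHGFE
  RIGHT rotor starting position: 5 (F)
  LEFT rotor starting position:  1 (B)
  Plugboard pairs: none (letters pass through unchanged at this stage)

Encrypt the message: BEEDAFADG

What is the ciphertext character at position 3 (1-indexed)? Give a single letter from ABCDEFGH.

Char 1 ('B'): step: R->6, L=1; B->plug->B->R->B->L->F->refl->G->L'->A->R'->A->plug->A
Char 2 ('E'): step: R->7, L=1; E->plug->E->R->G->L->C->refl->A->L'->E->R'->C->plug->C
Char 3 ('E'): step: R->0, L->2 (L advanced); E->plug->E->R->E->L->G->refl->F->L'->H->R'->H->plug->H

H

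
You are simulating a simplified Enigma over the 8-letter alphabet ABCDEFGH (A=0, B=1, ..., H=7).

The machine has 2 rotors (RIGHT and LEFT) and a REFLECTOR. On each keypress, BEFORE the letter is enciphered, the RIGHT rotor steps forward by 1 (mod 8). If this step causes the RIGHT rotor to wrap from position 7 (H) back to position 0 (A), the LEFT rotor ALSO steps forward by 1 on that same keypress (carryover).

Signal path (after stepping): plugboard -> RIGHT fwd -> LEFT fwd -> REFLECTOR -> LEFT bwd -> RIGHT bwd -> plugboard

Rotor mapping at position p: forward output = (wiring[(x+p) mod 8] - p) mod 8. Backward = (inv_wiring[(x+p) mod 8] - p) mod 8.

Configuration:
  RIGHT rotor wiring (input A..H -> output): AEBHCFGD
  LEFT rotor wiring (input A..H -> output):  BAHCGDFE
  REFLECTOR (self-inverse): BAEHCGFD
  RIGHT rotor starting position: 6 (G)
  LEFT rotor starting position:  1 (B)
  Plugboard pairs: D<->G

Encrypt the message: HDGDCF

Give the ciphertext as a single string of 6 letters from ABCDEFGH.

Char 1 ('H'): step: R->7, L=1; H->plug->H->R->H->L->A->refl->B->L'->C->R'->D->plug->G
Char 2 ('D'): step: R->0, L->2 (L advanced); D->plug->G->R->G->L->H->refl->D->L'->E->R'->B->plug->B
Char 3 ('G'): step: R->1, L=2; G->plug->D->R->B->L->A->refl->B->L'->D->R'->A->plug->A
Char 4 ('D'): step: R->2, L=2; D->plug->G->R->G->L->H->refl->D->L'->E->R'->E->plug->E
Char 5 ('C'): step: R->3, L=2; C->plug->C->R->C->L->E->refl->C->L'->F->R'->F->plug->F
Char 6 ('F'): step: R->4, L=2; F->plug->F->R->A->L->F->refl->G->L'->H->R'->D->plug->G

Answer: GBAEFG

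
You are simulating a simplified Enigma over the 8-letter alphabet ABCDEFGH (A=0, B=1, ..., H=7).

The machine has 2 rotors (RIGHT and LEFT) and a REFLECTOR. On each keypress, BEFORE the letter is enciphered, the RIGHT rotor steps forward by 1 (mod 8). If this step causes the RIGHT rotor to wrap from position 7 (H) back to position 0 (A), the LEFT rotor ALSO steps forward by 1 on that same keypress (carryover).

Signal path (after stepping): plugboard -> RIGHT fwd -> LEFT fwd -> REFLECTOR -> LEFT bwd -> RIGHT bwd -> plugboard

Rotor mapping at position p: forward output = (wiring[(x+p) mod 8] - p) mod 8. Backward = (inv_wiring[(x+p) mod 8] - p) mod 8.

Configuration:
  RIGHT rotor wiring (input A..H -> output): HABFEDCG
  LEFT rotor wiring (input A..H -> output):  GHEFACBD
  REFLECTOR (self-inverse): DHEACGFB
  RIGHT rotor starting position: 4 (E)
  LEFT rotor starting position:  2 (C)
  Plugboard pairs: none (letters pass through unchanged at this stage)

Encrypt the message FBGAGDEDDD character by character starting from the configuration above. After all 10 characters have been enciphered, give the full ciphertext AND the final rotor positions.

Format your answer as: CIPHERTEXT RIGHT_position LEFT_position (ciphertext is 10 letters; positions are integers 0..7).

Char 1 ('F'): step: R->5, L=2; F->plug->F->R->E->L->H->refl->B->L'->F->R'->B->plug->B
Char 2 ('B'): step: R->6, L=2; B->plug->B->R->A->L->C->refl->E->L'->G->R'->G->plug->G
Char 3 ('G'): step: R->7, L=2; G->plug->G->R->E->L->H->refl->B->L'->F->R'->F->plug->F
Char 4 ('A'): step: R->0, L->3 (L advanced); A->plug->A->R->H->L->B->refl->H->L'->C->R'->G->plug->G
Char 5 ('G'): step: R->1, L=3; G->plug->G->R->F->L->D->refl->A->L'->E->R'->C->plug->C
Char 6 ('D'): step: R->2, L=3; D->plug->D->R->B->L->F->refl->G->L'->D->R'->B->plug->B
Char 7 ('E'): step: R->3, L=3; E->plug->E->R->D->L->G->refl->F->L'->B->R'->B->plug->B
Char 8 ('D'): step: R->4, L=3; D->plug->D->R->C->L->H->refl->B->L'->H->R'->B->plug->B
Char 9 ('D'): step: R->5, L=3; D->plug->D->R->C->L->H->refl->B->L'->H->R'->H->plug->H
Char 10 ('D'): step: R->6, L=3; D->plug->D->R->C->L->H->refl->B->L'->H->R'->F->plug->F
Final: ciphertext=BGFGCBBBHF, RIGHT=6, LEFT=3

Answer: BGFGCBBBHF 6 3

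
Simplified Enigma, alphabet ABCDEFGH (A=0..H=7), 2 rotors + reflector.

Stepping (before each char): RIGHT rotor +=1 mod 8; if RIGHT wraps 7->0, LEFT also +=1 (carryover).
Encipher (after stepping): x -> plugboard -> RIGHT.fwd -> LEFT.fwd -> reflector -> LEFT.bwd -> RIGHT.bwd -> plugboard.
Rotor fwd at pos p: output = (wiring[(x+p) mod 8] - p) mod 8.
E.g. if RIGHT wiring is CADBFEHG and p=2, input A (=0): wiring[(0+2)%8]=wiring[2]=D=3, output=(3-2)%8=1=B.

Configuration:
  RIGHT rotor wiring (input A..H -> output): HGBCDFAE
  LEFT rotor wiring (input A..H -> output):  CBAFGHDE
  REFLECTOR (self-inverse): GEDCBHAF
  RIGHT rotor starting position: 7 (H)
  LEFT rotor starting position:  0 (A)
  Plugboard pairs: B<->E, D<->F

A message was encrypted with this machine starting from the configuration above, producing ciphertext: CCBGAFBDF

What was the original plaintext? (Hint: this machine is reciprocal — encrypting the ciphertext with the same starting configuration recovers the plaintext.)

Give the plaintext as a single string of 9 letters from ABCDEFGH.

Answer: BGGBDCCEH

Derivation:
Char 1 ('C'): step: R->0, L->1 (L advanced); C->plug->C->R->B->L->H->refl->F->L'->D->R'->E->plug->B
Char 2 ('C'): step: R->1, L=1; C->plug->C->R->B->L->H->refl->F->L'->D->R'->G->plug->G
Char 3 ('B'): step: R->2, L=1; B->plug->E->R->G->L->D->refl->C->L'->F->R'->G->plug->G
Char 4 ('G'): step: R->3, L=1; G->plug->G->R->D->L->F->refl->H->L'->B->R'->E->plug->B
Char 5 ('A'): step: R->4, L=1; A->plug->A->R->H->L->B->refl->E->L'->C->R'->F->plug->D
Char 6 ('F'): step: R->5, L=1; F->plug->D->R->C->L->E->refl->B->L'->H->R'->C->plug->C
Char 7 ('B'): step: R->6, L=1; B->plug->E->R->D->L->F->refl->H->L'->B->R'->C->plug->C
Char 8 ('D'): step: R->7, L=1; D->plug->F->R->E->L->G->refl->A->L'->A->R'->B->plug->E
Char 9 ('F'): step: R->0, L->2 (L advanced); F->plug->D->R->C->L->E->refl->B->L'->E->R'->H->plug->H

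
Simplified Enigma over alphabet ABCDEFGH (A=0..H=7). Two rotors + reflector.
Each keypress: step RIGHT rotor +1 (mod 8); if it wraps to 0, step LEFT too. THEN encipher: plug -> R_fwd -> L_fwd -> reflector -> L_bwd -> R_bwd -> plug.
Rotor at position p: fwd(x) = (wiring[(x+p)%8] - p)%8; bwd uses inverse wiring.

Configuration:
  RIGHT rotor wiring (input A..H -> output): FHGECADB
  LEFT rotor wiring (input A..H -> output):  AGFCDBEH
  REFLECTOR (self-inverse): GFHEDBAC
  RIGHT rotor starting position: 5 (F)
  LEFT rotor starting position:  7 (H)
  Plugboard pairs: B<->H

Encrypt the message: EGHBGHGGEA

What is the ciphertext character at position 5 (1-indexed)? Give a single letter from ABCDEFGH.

Char 1 ('E'): step: R->6, L=7; E->plug->E->R->A->L->A->refl->G->L'->D->R'->B->plug->H
Char 2 ('G'): step: R->7, L=7; G->plug->G->R->B->L->B->refl->F->L'->H->R'->D->plug->D
Char 3 ('H'): step: R->0, L->0 (L advanced); H->plug->B->R->H->L->H->refl->C->L'->D->R'->G->plug->G
Char 4 ('B'): step: R->1, L=0; B->plug->H->R->E->L->D->refl->E->L'->G->R'->A->plug->A
Char 5 ('G'): step: R->2, L=0; G->plug->G->R->D->L->C->refl->H->L'->H->R'->F->plug->F

F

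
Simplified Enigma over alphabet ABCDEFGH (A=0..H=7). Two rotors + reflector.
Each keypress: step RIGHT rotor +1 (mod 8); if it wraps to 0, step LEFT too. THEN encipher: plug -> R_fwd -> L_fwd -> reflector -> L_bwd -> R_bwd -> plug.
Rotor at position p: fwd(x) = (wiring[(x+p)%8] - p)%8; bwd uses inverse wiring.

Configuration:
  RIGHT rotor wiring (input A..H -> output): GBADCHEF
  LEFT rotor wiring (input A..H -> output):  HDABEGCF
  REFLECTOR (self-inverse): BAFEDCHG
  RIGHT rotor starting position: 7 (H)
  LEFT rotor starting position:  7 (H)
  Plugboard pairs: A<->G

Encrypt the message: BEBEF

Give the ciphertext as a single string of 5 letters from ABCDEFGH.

Answer: ABAFC

Derivation:
Char 1 ('B'): step: R->0, L->0 (L advanced); B->plug->B->R->B->L->D->refl->E->L'->E->R'->G->plug->A
Char 2 ('E'): step: R->1, L=0; E->plug->E->R->G->L->C->refl->F->L'->H->R'->B->plug->B
Char 3 ('B'): step: R->2, L=0; B->plug->B->R->B->L->D->refl->E->L'->E->R'->G->plug->A
Char 4 ('E'): step: R->3, L=0; E->plug->E->R->C->L->A->refl->B->L'->D->R'->F->plug->F
Char 5 ('F'): step: R->4, L=0; F->plug->F->R->F->L->G->refl->H->L'->A->R'->C->plug->C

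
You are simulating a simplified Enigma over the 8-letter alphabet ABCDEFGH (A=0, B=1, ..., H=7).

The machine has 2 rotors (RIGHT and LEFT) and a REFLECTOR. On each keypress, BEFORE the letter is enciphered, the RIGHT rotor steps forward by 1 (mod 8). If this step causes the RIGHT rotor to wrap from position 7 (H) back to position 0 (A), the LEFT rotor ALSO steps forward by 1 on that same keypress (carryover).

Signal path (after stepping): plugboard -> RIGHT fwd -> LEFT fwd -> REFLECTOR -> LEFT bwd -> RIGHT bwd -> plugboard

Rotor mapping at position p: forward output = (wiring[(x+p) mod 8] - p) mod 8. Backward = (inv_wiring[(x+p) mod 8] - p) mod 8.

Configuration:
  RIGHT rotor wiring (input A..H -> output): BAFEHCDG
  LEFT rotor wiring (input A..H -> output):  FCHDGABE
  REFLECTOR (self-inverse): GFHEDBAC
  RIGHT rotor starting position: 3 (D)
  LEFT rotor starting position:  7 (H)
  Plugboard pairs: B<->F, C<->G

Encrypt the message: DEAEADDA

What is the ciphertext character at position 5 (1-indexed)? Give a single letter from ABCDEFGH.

Char 1 ('D'): step: R->4, L=7; D->plug->D->R->C->L->D->refl->E->L'->E->R'->F->plug->B
Char 2 ('E'): step: R->5, L=7; E->plug->E->R->D->L->A->refl->G->L'->B->R'->C->plug->G
Char 3 ('A'): step: R->6, L=7; A->plug->A->R->F->L->H->refl->C->L'->H->R'->E->plug->E
Char 4 ('E'): step: R->7, L=7; E->plug->E->R->F->L->H->refl->C->L'->H->R'->A->plug->A
Char 5 ('A'): step: R->0, L->0 (L advanced); A->plug->A->R->B->L->C->refl->H->L'->C->R'->F->plug->B

B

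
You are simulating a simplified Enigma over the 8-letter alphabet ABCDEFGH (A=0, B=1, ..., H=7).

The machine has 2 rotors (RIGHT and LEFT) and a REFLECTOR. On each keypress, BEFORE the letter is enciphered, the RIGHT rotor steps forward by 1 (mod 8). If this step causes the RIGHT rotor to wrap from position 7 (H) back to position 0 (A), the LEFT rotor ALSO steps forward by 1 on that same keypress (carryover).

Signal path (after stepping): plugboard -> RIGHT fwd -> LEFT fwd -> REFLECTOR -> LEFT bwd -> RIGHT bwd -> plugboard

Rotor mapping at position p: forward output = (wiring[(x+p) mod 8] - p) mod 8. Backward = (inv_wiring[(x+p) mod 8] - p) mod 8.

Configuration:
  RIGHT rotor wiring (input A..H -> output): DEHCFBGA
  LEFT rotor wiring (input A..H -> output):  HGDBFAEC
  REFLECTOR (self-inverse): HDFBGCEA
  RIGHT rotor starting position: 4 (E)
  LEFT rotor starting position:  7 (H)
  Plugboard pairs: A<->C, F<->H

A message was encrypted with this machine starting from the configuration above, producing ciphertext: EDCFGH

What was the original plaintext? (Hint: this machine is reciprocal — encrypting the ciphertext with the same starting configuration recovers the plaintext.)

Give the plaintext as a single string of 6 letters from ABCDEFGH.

Answer: CCGEDG

Derivation:
Char 1 ('E'): step: R->5, L=7; E->plug->E->R->H->L->F->refl->C->L'->E->R'->A->plug->C
Char 2 ('D'): step: R->6, L=7; D->plug->D->R->G->L->B->refl->D->L'->A->R'->A->plug->C
Char 3 ('C'): step: R->7, L=7; C->plug->A->R->B->L->A->refl->H->L'->C->R'->G->plug->G
Char 4 ('F'): step: R->0, L->0 (L advanced); F->plug->H->R->A->L->H->refl->A->L'->F->R'->E->plug->E
Char 5 ('G'): step: R->1, L=0; G->plug->G->R->H->L->C->refl->F->L'->E->R'->D->plug->D
Char 6 ('H'): step: R->2, L=0; H->plug->F->R->G->L->E->refl->G->L'->B->R'->G->plug->G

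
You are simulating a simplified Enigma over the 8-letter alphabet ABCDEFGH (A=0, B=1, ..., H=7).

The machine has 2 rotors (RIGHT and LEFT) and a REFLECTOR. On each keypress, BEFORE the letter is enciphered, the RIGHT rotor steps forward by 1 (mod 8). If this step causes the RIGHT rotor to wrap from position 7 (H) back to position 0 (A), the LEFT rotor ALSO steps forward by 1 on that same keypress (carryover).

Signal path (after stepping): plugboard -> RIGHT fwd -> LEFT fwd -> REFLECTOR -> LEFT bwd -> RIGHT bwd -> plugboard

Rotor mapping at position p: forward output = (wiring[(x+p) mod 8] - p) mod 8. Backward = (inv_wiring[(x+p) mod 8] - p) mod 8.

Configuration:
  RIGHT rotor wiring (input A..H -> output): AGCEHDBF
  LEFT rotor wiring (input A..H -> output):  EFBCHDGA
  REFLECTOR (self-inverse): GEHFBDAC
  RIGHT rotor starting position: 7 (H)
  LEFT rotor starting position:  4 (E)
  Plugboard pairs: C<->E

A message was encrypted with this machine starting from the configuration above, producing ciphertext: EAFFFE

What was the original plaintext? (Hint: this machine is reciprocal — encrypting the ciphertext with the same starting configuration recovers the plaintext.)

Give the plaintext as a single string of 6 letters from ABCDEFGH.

Char 1 ('E'): step: R->0, L->5 (L advanced); E->plug->C->R->C->L->D->refl->F->L'->G->R'->B->plug->B
Char 2 ('A'): step: R->1, L=5; A->plug->A->R->F->L->E->refl->B->L'->B->R'->B->plug->B
Char 3 ('F'): step: R->2, L=5; F->plug->F->R->D->L->H->refl->C->L'->H->R'->E->plug->C
Char 4 ('F'): step: R->3, L=5; F->plug->F->R->F->L->E->refl->B->L'->B->R'->A->plug->A
Char 5 ('F'): step: R->4, L=5; F->plug->F->R->C->L->D->refl->F->L'->G->R'->G->plug->G
Char 6 ('E'): step: R->5, L=5; E->plug->C->R->A->L->G->refl->A->L'->E->R'->B->plug->B

Answer: BBCAGB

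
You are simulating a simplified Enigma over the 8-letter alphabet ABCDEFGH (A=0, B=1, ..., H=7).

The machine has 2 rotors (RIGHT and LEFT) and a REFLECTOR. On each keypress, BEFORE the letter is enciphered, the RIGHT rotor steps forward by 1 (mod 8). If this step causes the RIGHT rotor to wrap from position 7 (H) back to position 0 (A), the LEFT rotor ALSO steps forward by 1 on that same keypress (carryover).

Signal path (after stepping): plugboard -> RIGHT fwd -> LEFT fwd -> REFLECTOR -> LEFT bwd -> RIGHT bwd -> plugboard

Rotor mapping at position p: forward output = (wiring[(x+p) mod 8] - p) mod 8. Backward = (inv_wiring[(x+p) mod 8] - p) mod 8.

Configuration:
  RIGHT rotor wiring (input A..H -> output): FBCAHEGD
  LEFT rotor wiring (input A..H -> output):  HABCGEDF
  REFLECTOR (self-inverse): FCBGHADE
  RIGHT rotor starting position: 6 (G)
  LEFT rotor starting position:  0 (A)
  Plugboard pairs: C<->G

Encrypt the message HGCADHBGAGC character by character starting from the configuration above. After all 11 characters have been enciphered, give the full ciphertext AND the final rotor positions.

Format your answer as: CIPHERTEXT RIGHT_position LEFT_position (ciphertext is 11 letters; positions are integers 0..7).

Char 1 ('H'): step: R->7, L=0; H->plug->H->R->H->L->F->refl->A->L'->B->R'->E->plug->E
Char 2 ('G'): step: R->0, L->1 (L advanced); G->plug->C->R->C->L->B->refl->C->L'->F->R'->A->plug->A
Char 3 ('C'): step: R->1, L=1; C->plug->G->R->C->L->B->refl->C->L'->F->R'->F->plug->F
Char 4 ('A'): step: R->2, L=1; A->plug->A->R->A->L->H->refl->E->L'->G->R'->B->plug->B
Char 5 ('D'): step: R->3, L=1; D->plug->D->R->D->L->F->refl->A->L'->B->R'->C->plug->G
Char 6 ('H'): step: R->4, L=1; H->plug->H->R->E->L->D->refl->G->L'->H->R'->D->plug->D
Char 7 ('B'): step: R->5, L=1; B->plug->B->R->B->L->A->refl->F->L'->D->R'->G->plug->C
Char 8 ('G'): step: R->6, L=1; G->plug->C->R->H->L->G->refl->D->L'->E->R'->E->plug->E
Char 9 ('A'): step: R->7, L=1; A->plug->A->R->E->L->D->refl->G->L'->H->R'->H->plug->H
Char 10 ('G'): step: R->0, L->2 (L advanced); G->plug->C->R->C->L->E->refl->H->L'->A->R'->D->plug->D
Char 11 ('C'): step: R->1, L=2; C->plug->G->R->C->L->E->refl->H->L'->A->R'->A->plug->A
Final: ciphertext=EAFBGDCEHDA, RIGHT=1, LEFT=2

Answer: EAFBGDCEHDA 1 2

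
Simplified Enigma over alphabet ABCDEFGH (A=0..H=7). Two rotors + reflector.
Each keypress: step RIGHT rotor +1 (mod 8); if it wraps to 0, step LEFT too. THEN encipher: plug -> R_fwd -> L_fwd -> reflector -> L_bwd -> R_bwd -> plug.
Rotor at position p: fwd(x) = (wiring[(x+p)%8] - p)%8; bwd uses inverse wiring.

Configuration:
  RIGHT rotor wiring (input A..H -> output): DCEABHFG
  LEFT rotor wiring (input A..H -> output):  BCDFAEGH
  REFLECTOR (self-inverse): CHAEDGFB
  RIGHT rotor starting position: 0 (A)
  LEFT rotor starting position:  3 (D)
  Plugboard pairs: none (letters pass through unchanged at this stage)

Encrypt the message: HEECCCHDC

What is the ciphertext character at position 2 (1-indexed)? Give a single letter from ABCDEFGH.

Char 1 ('H'): step: R->1, L=3; H->plug->H->R->C->L->B->refl->H->L'->G->R'->E->plug->E
Char 2 ('E'): step: R->2, L=3; E->plug->E->R->D->L->D->refl->E->L'->E->R'->F->plug->F

F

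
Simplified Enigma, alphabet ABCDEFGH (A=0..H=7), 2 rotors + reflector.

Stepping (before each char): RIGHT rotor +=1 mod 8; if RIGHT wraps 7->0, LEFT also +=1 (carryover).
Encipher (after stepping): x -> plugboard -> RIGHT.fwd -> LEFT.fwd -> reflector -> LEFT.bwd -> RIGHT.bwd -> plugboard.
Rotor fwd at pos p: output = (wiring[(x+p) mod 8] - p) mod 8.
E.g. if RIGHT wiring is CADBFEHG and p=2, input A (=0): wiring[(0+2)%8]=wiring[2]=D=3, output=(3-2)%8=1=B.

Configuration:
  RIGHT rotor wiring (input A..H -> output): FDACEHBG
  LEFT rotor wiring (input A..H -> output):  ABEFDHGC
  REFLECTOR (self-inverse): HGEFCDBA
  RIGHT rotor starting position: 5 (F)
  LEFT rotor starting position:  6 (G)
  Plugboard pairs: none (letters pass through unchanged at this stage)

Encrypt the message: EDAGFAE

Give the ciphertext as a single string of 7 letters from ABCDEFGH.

Answer: HHDAHDG

Derivation:
Char 1 ('E'): step: R->6, L=6; E->plug->E->R->C->L->C->refl->E->L'->B->R'->H->plug->H
Char 2 ('D'): step: R->7, L=6; D->plug->D->R->B->L->E->refl->C->L'->C->R'->H->plug->H
Char 3 ('A'): step: R->0, L->7 (L advanced); A->plug->A->R->F->L->E->refl->C->L'->C->R'->D->plug->D
Char 4 ('G'): step: R->1, L=7; G->plug->G->R->F->L->E->refl->C->L'->C->R'->A->plug->A
Char 5 ('F'): step: R->2, L=7; F->plug->F->R->E->L->G->refl->B->L'->B->R'->H->plug->H
Char 6 ('A'): step: R->3, L=7; A->plug->A->R->H->L->H->refl->A->L'->G->R'->D->plug->D
Char 7 ('E'): step: R->4, L=7; E->plug->E->R->B->L->B->refl->G->L'->E->R'->G->plug->G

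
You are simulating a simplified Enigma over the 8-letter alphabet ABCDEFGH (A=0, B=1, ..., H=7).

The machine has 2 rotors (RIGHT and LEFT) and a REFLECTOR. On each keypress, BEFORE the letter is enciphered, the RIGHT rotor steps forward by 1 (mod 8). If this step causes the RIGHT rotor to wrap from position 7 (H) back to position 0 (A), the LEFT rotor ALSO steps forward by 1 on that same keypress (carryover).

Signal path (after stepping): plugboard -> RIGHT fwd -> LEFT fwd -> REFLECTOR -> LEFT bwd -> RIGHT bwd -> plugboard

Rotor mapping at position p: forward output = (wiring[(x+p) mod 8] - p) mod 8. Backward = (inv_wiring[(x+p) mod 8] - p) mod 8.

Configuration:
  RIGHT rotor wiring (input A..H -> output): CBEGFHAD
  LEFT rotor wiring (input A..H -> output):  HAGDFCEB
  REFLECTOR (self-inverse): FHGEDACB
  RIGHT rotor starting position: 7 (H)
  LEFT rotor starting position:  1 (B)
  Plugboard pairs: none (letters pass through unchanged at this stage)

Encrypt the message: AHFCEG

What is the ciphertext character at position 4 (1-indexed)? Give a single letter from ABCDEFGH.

Char 1 ('A'): step: R->0, L->2 (L advanced); A->plug->A->R->C->L->D->refl->E->L'->A->R'->G->plug->G
Char 2 ('H'): step: R->1, L=2; H->plug->H->R->B->L->B->refl->H->L'->F->R'->C->plug->C
Char 3 ('F'): step: R->2, L=2; F->plug->F->R->B->L->B->refl->H->L'->F->R'->D->plug->D
Char 4 ('C'): step: R->3, L=2; C->plug->C->R->E->L->C->refl->G->L'->H->R'->F->plug->F

F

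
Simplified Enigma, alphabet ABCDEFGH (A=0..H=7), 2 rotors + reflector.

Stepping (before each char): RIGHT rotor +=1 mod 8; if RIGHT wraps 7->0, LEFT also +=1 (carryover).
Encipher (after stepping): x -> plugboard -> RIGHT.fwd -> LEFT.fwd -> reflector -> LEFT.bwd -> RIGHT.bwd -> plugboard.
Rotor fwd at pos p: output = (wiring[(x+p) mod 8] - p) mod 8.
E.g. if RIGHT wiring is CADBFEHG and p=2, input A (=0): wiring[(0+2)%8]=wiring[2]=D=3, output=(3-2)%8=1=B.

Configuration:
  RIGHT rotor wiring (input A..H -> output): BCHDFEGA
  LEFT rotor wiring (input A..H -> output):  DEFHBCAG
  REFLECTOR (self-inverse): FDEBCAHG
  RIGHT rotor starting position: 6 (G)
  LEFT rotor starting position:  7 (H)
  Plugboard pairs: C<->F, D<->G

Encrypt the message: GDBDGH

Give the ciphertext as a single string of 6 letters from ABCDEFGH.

Answer: FBFFDD

Derivation:
Char 1 ('G'): step: R->7, L=7; G->plug->D->R->A->L->H->refl->G->L'->D->R'->C->plug->F
Char 2 ('D'): step: R->0, L->0 (L advanced); D->plug->G->R->G->L->A->refl->F->L'->C->R'->B->plug->B
Char 3 ('B'): step: R->1, L=0; B->plug->B->R->G->L->A->refl->F->L'->C->R'->C->plug->F
Char 4 ('D'): step: R->2, L=0; D->plug->G->R->H->L->G->refl->H->L'->D->R'->C->plug->F
Char 5 ('G'): step: R->3, L=0; G->plug->D->R->D->L->H->refl->G->L'->H->R'->G->plug->D
Char 6 ('H'): step: R->4, L=0; H->plug->H->R->H->L->G->refl->H->L'->D->R'->G->plug->D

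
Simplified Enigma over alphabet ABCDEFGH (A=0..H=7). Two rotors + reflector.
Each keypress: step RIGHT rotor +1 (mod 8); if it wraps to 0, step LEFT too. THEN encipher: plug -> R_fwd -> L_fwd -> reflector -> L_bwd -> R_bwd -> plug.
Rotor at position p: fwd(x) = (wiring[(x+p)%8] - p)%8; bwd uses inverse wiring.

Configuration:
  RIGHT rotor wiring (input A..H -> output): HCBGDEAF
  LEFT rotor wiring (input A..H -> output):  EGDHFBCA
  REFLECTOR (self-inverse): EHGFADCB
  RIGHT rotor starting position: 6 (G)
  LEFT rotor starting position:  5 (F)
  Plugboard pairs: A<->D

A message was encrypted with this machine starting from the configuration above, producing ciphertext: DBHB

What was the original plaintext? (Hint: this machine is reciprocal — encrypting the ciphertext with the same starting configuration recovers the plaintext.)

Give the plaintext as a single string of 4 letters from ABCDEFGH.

Char 1 ('D'): step: R->7, L=5; D->plug->A->R->G->L->C->refl->G->L'->F->R'->G->plug->G
Char 2 ('B'): step: R->0, L->6 (L advanced); B->plug->B->R->C->L->G->refl->C->L'->B->R'->C->plug->C
Char 3 ('H'): step: R->1, L=6; H->plug->H->R->G->L->H->refl->B->L'->F->R'->C->plug->C
Char 4 ('B'): step: R->2, L=6; B->plug->B->R->E->L->F->refl->D->L'->H->R'->A->plug->D

Answer: GCCD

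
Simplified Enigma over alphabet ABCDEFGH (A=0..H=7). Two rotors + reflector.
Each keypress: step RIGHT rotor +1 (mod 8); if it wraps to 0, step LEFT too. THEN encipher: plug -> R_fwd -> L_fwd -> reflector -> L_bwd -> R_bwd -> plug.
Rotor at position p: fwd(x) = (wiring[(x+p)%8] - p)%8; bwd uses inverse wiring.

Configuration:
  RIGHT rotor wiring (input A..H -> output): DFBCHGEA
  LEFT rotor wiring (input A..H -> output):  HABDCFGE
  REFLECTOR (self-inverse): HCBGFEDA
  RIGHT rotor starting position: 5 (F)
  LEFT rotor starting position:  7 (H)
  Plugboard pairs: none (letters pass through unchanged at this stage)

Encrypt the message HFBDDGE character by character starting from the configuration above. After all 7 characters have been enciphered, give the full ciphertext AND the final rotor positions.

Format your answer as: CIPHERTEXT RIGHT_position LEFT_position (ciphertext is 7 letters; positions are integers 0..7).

Char 1 ('H'): step: R->6, L=7; H->plug->H->R->A->L->F->refl->E->L'->E->R'->F->plug->F
Char 2 ('F'): step: R->7, L=7; F->plug->F->R->A->L->F->refl->E->L'->E->R'->B->plug->B
Char 3 ('B'): step: R->0, L->0 (L advanced); B->plug->B->R->F->L->F->refl->E->L'->H->R'->E->plug->E
Char 4 ('D'): step: R->1, L=0; D->plug->D->R->G->L->G->refl->D->L'->D->R'->F->plug->F
Char 5 ('D'): step: R->2, L=0; D->plug->D->R->E->L->C->refl->B->L'->C->R'->E->plug->E
Char 6 ('G'): step: R->3, L=0; G->plug->G->R->C->L->B->refl->C->L'->E->R'->B->plug->B
Char 7 ('E'): step: R->4, L=0; E->plug->E->R->H->L->E->refl->F->L'->F->R'->G->plug->G
Final: ciphertext=FBEFEBG, RIGHT=4, LEFT=0

Answer: FBEFEBG 4 0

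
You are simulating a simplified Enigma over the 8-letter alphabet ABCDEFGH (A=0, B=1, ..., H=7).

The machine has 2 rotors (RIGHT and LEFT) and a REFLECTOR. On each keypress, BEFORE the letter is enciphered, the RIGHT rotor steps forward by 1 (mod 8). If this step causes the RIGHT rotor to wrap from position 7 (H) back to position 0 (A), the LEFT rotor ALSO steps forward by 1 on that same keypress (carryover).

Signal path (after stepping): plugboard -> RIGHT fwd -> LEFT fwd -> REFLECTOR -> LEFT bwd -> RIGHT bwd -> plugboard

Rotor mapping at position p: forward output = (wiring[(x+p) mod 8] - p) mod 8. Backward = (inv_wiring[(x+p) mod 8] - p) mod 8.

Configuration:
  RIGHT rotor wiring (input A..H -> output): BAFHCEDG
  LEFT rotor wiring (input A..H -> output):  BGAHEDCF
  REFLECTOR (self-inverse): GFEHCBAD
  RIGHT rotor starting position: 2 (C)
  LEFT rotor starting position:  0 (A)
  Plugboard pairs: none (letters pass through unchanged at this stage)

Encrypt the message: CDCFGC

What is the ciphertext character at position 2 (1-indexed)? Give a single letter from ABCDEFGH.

Char 1 ('C'): step: R->3, L=0; C->plug->C->R->B->L->G->refl->A->L'->C->R'->H->plug->H
Char 2 ('D'): step: R->4, L=0; D->plug->D->R->C->L->A->refl->G->L'->B->R'->G->plug->G

G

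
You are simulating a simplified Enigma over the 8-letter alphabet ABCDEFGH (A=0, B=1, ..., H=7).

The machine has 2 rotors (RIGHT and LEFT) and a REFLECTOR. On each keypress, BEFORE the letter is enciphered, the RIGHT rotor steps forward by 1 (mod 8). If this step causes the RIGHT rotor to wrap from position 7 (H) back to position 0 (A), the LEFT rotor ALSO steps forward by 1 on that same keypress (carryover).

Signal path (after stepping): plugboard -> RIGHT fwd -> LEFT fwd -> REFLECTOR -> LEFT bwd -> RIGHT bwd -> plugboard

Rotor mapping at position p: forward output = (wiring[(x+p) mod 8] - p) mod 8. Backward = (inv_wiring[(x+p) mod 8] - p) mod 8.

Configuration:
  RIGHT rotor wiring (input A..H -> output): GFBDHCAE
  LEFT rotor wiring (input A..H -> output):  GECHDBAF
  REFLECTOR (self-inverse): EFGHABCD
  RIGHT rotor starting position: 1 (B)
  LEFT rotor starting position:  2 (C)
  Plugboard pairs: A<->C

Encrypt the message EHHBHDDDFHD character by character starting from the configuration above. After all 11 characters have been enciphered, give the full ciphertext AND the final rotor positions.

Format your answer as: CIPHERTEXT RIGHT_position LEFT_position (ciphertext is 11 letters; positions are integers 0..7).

Char 1 ('E'): step: R->2, L=2; E->plug->E->R->G->L->E->refl->A->L'->A->R'->D->plug->D
Char 2 ('H'): step: R->3, L=2; H->plug->H->R->G->L->E->refl->A->L'->A->R'->A->plug->C
Char 3 ('H'): step: R->4, L=2; H->plug->H->R->H->L->C->refl->G->L'->E->R'->C->plug->A
Char 4 ('B'): step: R->5, L=2; B->plug->B->R->D->L->H->refl->D->L'->F->R'->A->plug->C
Char 5 ('H'): step: R->6, L=2; H->plug->H->R->E->L->G->refl->C->L'->H->R'->D->plug->D
Char 6 ('D'): step: R->7, L=2; D->plug->D->R->C->L->B->refl->F->L'->B->R'->H->plug->H
Char 7 ('D'): step: R->0, L->3 (L advanced); D->plug->D->R->D->L->F->refl->B->L'->G->R'->A->plug->C
Char 8 ('D'): step: R->1, L=3; D->plug->D->R->G->L->B->refl->F->L'->D->R'->G->plug->G
Char 9 ('F'): step: R->2, L=3; F->plug->F->R->C->L->G->refl->C->L'->E->R'->G->plug->G
Char 10 ('H'): step: R->3, L=3; H->plug->H->R->G->L->B->refl->F->L'->D->R'->F->plug->F
Char 11 ('D'): step: R->4, L=3; D->plug->D->R->A->L->E->refl->A->L'->B->R'->F->plug->F
Final: ciphertext=DCACDHCGGFF, RIGHT=4, LEFT=3

Answer: DCACDHCGGFF 4 3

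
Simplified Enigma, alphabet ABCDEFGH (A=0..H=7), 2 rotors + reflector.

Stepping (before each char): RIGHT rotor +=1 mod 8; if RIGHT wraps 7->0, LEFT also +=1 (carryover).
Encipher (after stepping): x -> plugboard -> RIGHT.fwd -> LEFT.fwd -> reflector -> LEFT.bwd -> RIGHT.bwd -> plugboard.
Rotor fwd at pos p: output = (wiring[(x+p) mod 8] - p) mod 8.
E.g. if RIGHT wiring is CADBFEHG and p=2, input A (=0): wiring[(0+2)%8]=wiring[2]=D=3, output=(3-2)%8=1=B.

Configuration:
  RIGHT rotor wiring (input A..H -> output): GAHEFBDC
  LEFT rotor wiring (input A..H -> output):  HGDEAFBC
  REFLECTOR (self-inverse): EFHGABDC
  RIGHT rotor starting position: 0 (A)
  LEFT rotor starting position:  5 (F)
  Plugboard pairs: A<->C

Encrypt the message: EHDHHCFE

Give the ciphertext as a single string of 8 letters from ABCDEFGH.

Answer: GACCDGCB

Derivation:
Char 1 ('E'): step: R->1, L=5; E->plug->E->R->A->L->A->refl->E->L'->B->R'->G->plug->G
Char 2 ('H'): step: R->2, L=5; H->plug->H->R->G->L->H->refl->C->L'->D->R'->C->plug->A
Char 3 ('D'): step: R->3, L=5; D->plug->D->R->A->L->A->refl->E->L'->B->R'->A->plug->C
Char 4 ('H'): step: R->4, L=5; H->plug->H->R->A->L->A->refl->E->L'->B->R'->A->plug->C
Char 5 ('H'): step: R->5, L=5; H->plug->H->R->A->L->A->refl->E->L'->B->R'->D->plug->D
Char 6 ('C'): step: R->6, L=5; C->plug->A->R->F->L->G->refl->D->L'->H->R'->G->plug->G
Char 7 ('F'): step: R->7, L=5; F->plug->F->R->G->L->H->refl->C->L'->D->R'->A->plug->C
Char 8 ('E'): step: R->0, L->6 (L advanced); E->plug->E->R->F->L->G->refl->D->L'->A->R'->B->plug->B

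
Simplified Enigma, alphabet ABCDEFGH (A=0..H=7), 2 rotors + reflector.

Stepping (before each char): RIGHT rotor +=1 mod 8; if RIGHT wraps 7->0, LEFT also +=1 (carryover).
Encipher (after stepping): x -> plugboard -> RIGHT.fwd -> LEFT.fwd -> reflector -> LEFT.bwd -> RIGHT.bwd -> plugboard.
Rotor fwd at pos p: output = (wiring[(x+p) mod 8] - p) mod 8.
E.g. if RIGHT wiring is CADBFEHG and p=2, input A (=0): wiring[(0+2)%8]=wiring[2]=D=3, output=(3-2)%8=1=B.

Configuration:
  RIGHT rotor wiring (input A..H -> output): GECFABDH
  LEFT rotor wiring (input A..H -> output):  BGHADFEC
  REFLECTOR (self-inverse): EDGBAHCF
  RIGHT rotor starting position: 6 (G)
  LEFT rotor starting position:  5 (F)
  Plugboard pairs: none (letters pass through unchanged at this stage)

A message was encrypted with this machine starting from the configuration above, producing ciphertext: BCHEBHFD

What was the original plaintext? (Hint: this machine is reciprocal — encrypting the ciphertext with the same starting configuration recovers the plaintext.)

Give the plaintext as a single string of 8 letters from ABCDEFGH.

Char 1 ('B'): step: R->7, L=5; B->plug->B->R->H->L->G->refl->C->L'->F->R'->C->plug->C
Char 2 ('C'): step: R->0, L->6 (L advanced); C->plug->C->R->C->L->D->refl->B->L'->E->R'->B->plug->B
Char 3 ('H'): step: R->1, L=6; H->plug->H->R->F->L->C->refl->G->L'->A->R'->E->plug->E
Char 4 ('E'): step: R->2, L=6; E->plug->E->R->B->L->E->refl->A->L'->D->R'->B->plug->B
Char 5 ('B'): step: R->3, L=6; B->plug->B->R->F->L->C->refl->G->L'->A->R'->D->plug->D
Char 6 ('H'): step: R->4, L=6; H->plug->H->R->B->L->E->refl->A->L'->D->R'->D->plug->D
Char 7 ('F'): step: R->5, L=6; F->plug->F->R->F->L->C->refl->G->L'->A->R'->G->plug->G
Char 8 ('D'): step: R->6, L=6; D->plug->D->R->G->L->F->refl->H->L'->H->R'->F->plug->F

Answer: CBEBDDGF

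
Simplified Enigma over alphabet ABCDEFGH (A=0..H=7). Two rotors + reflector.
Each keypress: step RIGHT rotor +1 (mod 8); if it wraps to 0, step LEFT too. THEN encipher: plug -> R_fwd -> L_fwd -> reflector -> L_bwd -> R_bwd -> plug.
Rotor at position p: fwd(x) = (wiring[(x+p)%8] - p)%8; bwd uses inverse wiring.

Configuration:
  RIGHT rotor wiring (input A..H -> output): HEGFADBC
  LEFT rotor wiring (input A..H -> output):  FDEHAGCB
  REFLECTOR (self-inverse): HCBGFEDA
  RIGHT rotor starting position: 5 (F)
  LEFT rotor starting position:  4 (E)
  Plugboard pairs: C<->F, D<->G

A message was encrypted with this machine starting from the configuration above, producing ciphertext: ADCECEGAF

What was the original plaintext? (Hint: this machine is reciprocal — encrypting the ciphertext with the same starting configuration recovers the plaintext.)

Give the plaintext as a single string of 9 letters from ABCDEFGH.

Char 1 ('A'): step: R->6, L=4; A->plug->A->R->D->L->F->refl->E->L'->A->R'->E->plug->E
Char 2 ('D'): step: R->7, L=4; D->plug->G->R->E->L->B->refl->C->L'->B->R'->F->plug->C
Char 3 ('C'): step: R->0, L->5 (L advanced); C->plug->F->R->D->L->A->refl->H->L'->F->R'->D->plug->G
Char 4 ('E'): step: R->1, L=5; E->plug->E->R->C->L->E->refl->F->L'->B->R'->G->plug->D
Char 5 ('C'): step: R->2, L=5; C->plug->F->R->A->L->B->refl->C->L'->G->R'->C->plug->F
Char 6 ('E'): step: R->3, L=5; E->plug->E->R->H->L->D->refl->G->L'->E->R'->F->plug->C
Char 7 ('G'): step: R->4, L=5; G->plug->D->R->G->L->C->refl->B->L'->A->R'->F->plug->C
Char 8 ('A'): step: R->5, L=5; A->plug->A->R->G->L->C->refl->B->L'->A->R'->G->plug->D
Char 9 ('F'): step: R->6, L=5; F->plug->C->R->B->L->F->refl->E->L'->C->R'->G->plug->D

Answer: ECGDFCCDD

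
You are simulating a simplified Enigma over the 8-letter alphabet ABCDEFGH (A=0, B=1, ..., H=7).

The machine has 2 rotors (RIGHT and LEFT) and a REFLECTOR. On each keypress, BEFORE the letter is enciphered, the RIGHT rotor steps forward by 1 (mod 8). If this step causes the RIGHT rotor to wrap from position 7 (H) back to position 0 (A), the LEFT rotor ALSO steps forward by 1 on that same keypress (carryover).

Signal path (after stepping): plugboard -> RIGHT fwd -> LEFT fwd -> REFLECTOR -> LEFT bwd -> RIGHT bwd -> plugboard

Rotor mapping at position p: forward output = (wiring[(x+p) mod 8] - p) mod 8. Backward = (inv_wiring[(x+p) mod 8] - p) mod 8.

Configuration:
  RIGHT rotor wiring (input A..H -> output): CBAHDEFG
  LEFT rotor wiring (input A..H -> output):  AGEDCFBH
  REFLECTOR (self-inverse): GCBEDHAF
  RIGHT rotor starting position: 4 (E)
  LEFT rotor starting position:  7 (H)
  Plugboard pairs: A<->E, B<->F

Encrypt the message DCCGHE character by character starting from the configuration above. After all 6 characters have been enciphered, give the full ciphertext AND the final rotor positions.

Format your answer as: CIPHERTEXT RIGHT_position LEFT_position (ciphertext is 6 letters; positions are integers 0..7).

Char 1 ('D'): step: R->5, L=7; D->plug->D->R->F->L->D->refl->E->L'->E->R'->E->plug->A
Char 2 ('C'): step: R->6, L=7; C->plug->C->R->E->L->E->refl->D->L'->F->R'->G->plug->G
Char 3 ('C'): step: R->7, L=7; C->plug->C->R->C->L->H->refl->F->L'->D->R'->B->plug->F
Char 4 ('G'): step: R->0, L->0 (L advanced); G->plug->G->R->F->L->F->refl->H->L'->H->R'->D->plug->D
Char 5 ('H'): step: R->1, L=0; H->plug->H->R->B->L->G->refl->A->L'->A->R'->A->plug->E
Char 6 ('E'): step: R->2, L=0; E->plug->A->R->G->L->B->refl->C->L'->E->R'->F->plug->B
Final: ciphertext=AGFDEB, RIGHT=2, LEFT=0

Answer: AGFDEB 2 0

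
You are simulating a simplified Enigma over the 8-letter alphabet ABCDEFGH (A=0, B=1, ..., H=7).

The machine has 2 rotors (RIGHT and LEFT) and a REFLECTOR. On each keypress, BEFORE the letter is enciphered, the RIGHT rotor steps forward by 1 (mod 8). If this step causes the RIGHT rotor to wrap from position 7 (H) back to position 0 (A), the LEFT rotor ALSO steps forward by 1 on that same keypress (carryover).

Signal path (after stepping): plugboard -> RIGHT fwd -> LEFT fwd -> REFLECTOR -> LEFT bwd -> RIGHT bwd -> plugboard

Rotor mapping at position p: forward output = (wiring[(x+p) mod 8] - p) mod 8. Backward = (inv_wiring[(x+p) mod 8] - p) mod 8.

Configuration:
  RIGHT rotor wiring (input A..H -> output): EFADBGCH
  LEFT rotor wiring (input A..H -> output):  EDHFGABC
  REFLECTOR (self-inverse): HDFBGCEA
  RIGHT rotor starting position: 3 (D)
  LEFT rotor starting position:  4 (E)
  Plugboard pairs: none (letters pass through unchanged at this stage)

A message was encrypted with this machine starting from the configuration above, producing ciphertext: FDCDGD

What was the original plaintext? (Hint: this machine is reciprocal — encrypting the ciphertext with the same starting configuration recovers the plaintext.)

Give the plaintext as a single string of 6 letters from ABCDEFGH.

Answer: DGDHBB

Derivation:
Char 1 ('F'): step: R->4, L=4; F->plug->F->R->B->L->E->refl->G->L'->D->R'->D->plug->D
Char 2 ('D'): step: R->5, L=4; D->plug->D->R->H->L->B->refl->D->L'->G->R'->G->plug->G
Char 3 ('C'): step: R->6, L=4; C->plug->C->R->G->L->D->refl->B->L'->H->R'->D->plug->D
Char 4 ('D'): step: R->7, L=4; D->plug->D->R->B->L->E->refl->G->L'->D->R'->H->plug->H
Char 5 ('G'): step: R->0, L->5 (L advanced); G->plug->G->R->C->L->F->refl->C->L'->F->R'->B->plug->B
Char 6 ('D'): step: R->1, L=5; D->plug->D->R->A->L->D->refl->B->L'->H->R'->B->plug->B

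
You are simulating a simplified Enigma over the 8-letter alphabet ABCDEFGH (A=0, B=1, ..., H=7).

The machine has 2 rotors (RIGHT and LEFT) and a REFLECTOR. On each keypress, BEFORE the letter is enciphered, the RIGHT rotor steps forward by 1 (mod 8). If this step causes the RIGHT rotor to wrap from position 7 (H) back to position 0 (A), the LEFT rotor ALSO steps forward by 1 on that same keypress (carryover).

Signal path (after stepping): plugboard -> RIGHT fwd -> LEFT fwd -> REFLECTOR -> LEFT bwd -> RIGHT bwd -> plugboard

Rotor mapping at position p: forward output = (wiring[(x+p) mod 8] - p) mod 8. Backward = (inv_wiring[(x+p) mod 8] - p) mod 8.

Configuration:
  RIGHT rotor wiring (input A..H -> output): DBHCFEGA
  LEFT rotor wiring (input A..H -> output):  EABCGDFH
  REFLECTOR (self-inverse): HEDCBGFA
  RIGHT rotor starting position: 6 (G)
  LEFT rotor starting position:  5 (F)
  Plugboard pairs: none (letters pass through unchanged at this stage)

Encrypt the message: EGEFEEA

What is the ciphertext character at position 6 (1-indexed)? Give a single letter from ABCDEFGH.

Char 1 ('E'): step: R->7, L=5; E->plug->E->R->D->L->H->refl->A->L'->B->R'->A->plug->A
Char 2 ('G'): step: R->0, L->6 (L advanced); G->plug->G->R->G->L->A->refl->H->L'->A->R'->H->plug->H
Char 3 ('E'): step: R->1, L=6; E->plug->E->R->D->L->C->refl->D->L'->E->R'->D->plug->D
Char 4 ('F'): step: R->2, L=6; F->plug->F->R->G->L->A->refl->H->L'->A->R'->B->plug->B
Char 5 ('E'): step: R->3, L=6; E->plug->E->R->F->L->E->refl->B->L'->B->R'->C->plug->C
Char 6 ('E'): step: R->4, L=6; E->plug->E->R->H->L->F->refl->G->L'->C->R'->C->plug->C

C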